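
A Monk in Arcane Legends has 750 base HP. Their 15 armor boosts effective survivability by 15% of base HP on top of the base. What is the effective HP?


EHP = 750 * (1 + 15/100)
= 750 * (1 + 0.15)
= 750 * 1.15
= 862.5

862.5 EHP


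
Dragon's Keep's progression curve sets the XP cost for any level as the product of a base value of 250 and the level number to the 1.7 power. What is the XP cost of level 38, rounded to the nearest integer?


XP = 250 * level^1.7
Substitute level = 38:
XP = 250 * 38^1.7
= 250 * 484.8776
= 121219

121219 XP


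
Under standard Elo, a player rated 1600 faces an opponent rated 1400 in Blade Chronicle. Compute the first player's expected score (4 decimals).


Elo expected score: Ea = 1/(1 + 10^((Rb-Ra)/400))
Rb - Ra = 1400 - 1600 = -200
(Rb-Ra)/400 = -200/400 = -0.5
10^-0.5 = 0.316228
Ea = 1/(1 + 0.316228) = 1/1.316228 = 0.7597

0.7597


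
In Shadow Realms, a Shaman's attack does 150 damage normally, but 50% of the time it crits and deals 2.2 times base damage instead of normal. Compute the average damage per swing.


E[dmg] = base * (1 + crit_chance * (crit_mult - 1))
cc as decimal = 50/100 = 0.5
cm - 1 = 2.2 - 1 = 1.2
Bonus factor = 0.5 * 1.2 = 0.6
Total multiplier = 1 + 0.6 = 1.6
Expected damage = 150 * 1.6 = 240.00

240.00 damage


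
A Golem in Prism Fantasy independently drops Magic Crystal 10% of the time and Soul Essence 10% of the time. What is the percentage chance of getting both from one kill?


For independent events, P(both) = P(A) * P(B)
= 10% * 10%
= 100 / 100 %
= 1.0%

1.0%


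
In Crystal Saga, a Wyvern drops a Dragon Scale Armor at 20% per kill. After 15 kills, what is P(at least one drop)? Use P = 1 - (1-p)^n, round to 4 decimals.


P(at least one) = 1 - P(none) = 1 - (1-p)^n
p = 20/100 = 0.2
1 - p = 0.8
(1 - p)^15 = 0.8^15 = 0.035184
P(at least one) = 1 - 0.035184 = 0.9648

0.9648


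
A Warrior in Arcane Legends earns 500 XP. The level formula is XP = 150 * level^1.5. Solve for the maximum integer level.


XP = 150 * level^1.5, so level = (XP / 150)^(1/1.5)
= (500 / 150)^(1/1.5)
= 3.3333^0.6667
= 2.2314
Floor: level = 2

level 2


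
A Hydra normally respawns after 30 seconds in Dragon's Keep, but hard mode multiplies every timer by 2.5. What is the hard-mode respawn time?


Respawn time = base * multiplier
= 30 * 2.5
= 75.0 seconds

75.0 seconds


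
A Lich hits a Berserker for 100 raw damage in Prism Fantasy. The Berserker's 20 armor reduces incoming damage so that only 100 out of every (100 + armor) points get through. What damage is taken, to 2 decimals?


actual = 100 * 100 / (100 + 20)
= 100 * 100 / 120
= 10000 / 120
= 83.33

83.33 damage


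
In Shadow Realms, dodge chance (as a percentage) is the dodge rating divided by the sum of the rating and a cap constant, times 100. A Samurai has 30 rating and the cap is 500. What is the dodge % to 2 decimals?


dodge% = 30 / (30 + 500) * 100
= 30 / 530 * 100
= 0.056604 * 100
= 5.66%

5.66%


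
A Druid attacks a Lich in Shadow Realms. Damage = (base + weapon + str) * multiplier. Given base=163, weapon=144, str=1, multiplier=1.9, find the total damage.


Sum base + weapon + str = 163 + 144 + 1 = 308
Multiply by 1.9:
308 * 1.9 = 585.2

585.2 damage


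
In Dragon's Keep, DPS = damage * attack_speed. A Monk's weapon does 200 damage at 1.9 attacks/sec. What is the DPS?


DPS = damage * attack_speed
= 200 * 1.9
= 380.0

380.0 DPS


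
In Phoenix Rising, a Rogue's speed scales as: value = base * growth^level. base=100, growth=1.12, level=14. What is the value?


value = base * growth^level
= 100 * 1.12^14
= 100 * 4.887112
= 488.71

488.71 speed


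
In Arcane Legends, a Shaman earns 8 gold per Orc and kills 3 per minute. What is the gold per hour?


Gold per minute = 8 * 3 = 24
Gold per hour = 24 * 60 = 1440

1440 gold/hour


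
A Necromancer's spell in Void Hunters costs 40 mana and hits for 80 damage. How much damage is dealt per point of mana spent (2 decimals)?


Efficiency = damage / mana
= 80 / 40
= 2.00

2.00 dmg/mana


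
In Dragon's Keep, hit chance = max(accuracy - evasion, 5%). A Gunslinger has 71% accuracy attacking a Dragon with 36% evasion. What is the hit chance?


accuracy - evasion = 71 - 36 = 35
Apply floor: max(35, 5) = 35
Hit chance = 35%

35%


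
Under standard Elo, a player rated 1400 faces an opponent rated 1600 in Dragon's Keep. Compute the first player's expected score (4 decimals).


Elo expected score: Ea = 1/(1 + 10^((Rb-Ra)/400))
Rb - Ra = 1600 - 1400 = 200
(Rb-Ra)/400 = 200/400 = 0.5
10^0.5 = 3.162278
Ea = 1/(1 + 3.162278) = 1/4.162278 = 0.2403

0.2403


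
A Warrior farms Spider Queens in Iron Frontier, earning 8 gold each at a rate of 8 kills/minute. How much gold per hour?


Gold per minute = 8 * 8 = 64
Gold per hour = 64 * 60 = 3840

3840 gold/hour


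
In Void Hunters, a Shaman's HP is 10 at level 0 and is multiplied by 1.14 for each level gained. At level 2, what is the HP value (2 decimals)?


value = base * growth^level
= 10 * 1.14^2
= 10 * 1.2996
= 13.00

13.00 HP


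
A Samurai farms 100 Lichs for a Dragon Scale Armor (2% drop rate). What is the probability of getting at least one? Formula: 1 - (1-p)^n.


P(at least one) = 1 - P(none) = 1 - (1-p)^n
p = 2/100 = 0.02
1 - p = 0.98
(1 - p)^100 = 0.98^100 = 0.132620
P(at least one) = 1 - 0.132620 = 0.8674

0.8674


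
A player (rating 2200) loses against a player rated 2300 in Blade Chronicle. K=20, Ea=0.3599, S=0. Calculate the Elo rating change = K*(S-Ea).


Elo update: delta = K * (S - Ea), where S = 0 (loses)
S - Ea = 0 - 0.3599 = -0.3599
Rating change = 20 * -0.3599
= -7.20

-7.20 rating points


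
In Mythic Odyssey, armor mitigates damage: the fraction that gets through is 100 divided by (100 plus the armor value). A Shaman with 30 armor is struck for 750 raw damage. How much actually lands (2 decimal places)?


actual = 750 * 100 / (100 + 30)
= 750 * 100 / 130
= 75000 / 130
= 576.92

576.92 damage


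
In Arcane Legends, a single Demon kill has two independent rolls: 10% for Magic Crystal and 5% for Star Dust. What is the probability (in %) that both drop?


For independent events, P(both) = P(A) * P(B)
= 10% * 5%
= 50 / 100 %
= 0.5%

0.5%


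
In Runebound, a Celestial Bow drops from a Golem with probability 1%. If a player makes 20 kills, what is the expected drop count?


Expected drops = kills * (drop_rate / 100)
= 20 * (1 / 100)
= 20 * 0.01
= 0.2

0.2 drops


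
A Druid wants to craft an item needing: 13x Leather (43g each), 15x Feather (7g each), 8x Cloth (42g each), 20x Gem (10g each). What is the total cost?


Cost breakdown:
  Leather: 13 * 43 = 559
  Feather: 15 * 7 = 105
  Cloth: 8 * 42 = 336
  Gem: 20 * 10 = 200
Total = 559 + 105 + 336 + 200 = 1200

1200 gold


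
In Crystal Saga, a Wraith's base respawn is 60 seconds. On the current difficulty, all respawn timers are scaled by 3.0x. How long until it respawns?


Respawn time = base * multiplier
= 60 * 3.0
= 180.0 seconds

180.0 seconds


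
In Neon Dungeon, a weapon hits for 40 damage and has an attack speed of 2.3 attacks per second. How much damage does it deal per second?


DPS = damage * attack_speed
= 40 * 2.3
= 92.0

92.0 DPS


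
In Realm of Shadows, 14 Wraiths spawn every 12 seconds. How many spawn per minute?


Spawns per minute = count * (60 / interval)
= 14 * (60 / 12)
= 14 * 5.0
= 70.0

70.0 per minute


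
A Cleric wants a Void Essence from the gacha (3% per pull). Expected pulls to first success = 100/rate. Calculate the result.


Expected pulls for a geometric distribution = 1/p = 100 / rate%
= 100 / 3
= 33.33

33.33 pulls


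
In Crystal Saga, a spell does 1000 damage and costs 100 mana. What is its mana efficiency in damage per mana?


Efficiency = damage / mana
= 1000 / 100
= 10.00

10.00 dmg/mana


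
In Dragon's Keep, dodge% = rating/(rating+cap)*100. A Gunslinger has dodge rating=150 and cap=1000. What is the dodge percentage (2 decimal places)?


dodge% = 150 / (150 + 1000) * 100
= 150 / 1150 * 100
= 0.130435 * 100
= 13.04%

13.04%


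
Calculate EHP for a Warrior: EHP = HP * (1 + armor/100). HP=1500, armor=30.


EHP = 1500 * (1 + 30/100)
= 1500 * (1 + 0.3)
= 1500 * 1.3
= 1950.0

1950.0 EHP


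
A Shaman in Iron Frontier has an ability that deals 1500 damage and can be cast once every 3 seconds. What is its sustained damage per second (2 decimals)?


DPS = damage / cooldown
= 1500 / 3
= 500.00

500.00 DPS


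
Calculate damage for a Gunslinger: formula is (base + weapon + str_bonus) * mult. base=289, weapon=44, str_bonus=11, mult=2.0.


Sum base + weapon + str = 289 + 44 + 11 = 344
Multiply by 2.0:
344 * 2.0 = 688.0

688.0 damage


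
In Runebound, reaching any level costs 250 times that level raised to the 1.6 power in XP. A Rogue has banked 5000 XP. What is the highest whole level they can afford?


XP = 250 * level^1.6, so level = (XP / 250)^(1/1.6)
= (5000 / 250)^(1/1.6)
= 20.0^0.625
= 6.5034
Floor: level = 6

level 6


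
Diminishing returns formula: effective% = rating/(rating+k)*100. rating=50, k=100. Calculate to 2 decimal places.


effective% = rating / (rating + k) * 100
= 50 / (50 + 100) * 100
= 50 / 150 * 100
= 0.333333 * 100
= 33.33%

33.33%


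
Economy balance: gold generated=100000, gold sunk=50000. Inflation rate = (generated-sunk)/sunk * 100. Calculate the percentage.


Net gold = 100000 - 50000 = 50000
Inflation rate = net / sunk * 100 = 50000 / 50000 * 100
= 1.0 * 100
= 100.00%

100.00%


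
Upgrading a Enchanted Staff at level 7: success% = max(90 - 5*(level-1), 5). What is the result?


raw_rate = 90 - 5 * (7 - 1)
= 90 - 5 * 6
= 90 - 30
= 60
Apply floor: max(60, 5) = 60%

60%


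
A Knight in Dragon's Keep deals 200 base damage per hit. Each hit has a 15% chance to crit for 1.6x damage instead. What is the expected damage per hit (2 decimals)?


E[dmg] = base * (1 + crit_chance * (crit_mult - 1))
cc as decimal = 15/100 = 0.15
cm - 1 = 1.6 - 1 = 0.6
Bonus factor = 0.15 * 0.6 = 0.09
Total multiplier = 1 + 0.09 = 1.09
Expected damage = 200 * 1.09 = 218.00

218.00 damage


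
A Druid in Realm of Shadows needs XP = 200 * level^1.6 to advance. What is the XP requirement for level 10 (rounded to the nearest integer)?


XP = 200 * level^1.6
Substitute level = 10:
XP = 200 * 10^1.6
= 200 * 39.8107
= 7962

7962 XP


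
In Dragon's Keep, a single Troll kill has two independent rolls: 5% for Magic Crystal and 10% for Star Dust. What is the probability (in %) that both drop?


For independent events, P(both) = P(A) * P(B)
= 5% * 10%
= 50 / 100 %
= 0.5%

0.5%


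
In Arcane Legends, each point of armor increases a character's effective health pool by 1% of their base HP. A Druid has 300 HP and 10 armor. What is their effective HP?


EHP = 300 * (1 + 10/100)
= 300 * (1 + 0.1)
= 300 * 1.1
= 330.0

330.0 EHP


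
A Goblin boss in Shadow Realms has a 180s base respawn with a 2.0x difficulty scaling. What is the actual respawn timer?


Respawn time = base * multiplier
= 180 * 2.0
= 360.0 seconds

360.0 seconds


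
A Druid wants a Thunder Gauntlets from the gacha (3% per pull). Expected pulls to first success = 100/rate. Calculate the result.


Expected pulls for a geometric distribution = 1/p = 100 / rate%
= 100 / 3
= 33.33

33.33 pulls


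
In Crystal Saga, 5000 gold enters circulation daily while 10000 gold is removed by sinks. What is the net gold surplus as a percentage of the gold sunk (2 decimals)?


Net gold = 5000 - 10000 = -5000
Inflation rate = net / sunk * 100 = -5000 / 10000 * 100
= -0.5 * 100
= -50.00%

-50.00%


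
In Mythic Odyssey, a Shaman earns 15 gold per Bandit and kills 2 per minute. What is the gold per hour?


Gold per minute = 15 * 2 = 30
Gold per hour = 30 * 60 = 1800

1800 gold/hour


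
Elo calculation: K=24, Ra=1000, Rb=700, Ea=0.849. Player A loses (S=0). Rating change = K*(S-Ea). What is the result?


Elo update: delta = K * (S - Ea), where S = 0 (loses)
S - Ea = 0 - 0.849 = -0.849
Rating change = 24 * -0.849
= -20.38

-20.38 rating points


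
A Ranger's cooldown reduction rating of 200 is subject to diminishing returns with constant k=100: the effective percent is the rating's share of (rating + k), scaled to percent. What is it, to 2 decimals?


effective% = rating / (rating + k) * 100
= 200 / (200 + 100) * 100
= 200 / 300 * 100
= 0.666667 * 100
= 66.67%

66.67%


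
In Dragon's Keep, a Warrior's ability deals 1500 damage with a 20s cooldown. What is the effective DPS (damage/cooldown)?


DPS = damage / cooldown
= 1500 / 20
= 75.00

75.00 DPS


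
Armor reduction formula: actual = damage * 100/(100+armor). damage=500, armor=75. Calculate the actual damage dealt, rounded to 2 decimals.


actual = 500 * 100 / (100 + 75)
= 500 * 100 / 175
= 50000 / 175
= 285.71

285.71 damage


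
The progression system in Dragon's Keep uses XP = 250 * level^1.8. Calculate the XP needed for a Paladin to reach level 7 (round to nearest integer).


XP = 250 * level^1.8
Substitute level = 7:
XP = 250 * 7^1.8
= 250 * 33.2029
= 8301

8301 XP


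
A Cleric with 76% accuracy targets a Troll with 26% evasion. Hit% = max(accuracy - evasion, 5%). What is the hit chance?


accuracy - evasion = 76 - 26 = 50
Apply floor: max(50, 5) = 50
Hit chance = 50%

50%


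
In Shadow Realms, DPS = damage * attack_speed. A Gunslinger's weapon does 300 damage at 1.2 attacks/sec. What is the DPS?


DPS = damage * attack_speed
= 300 * 1.2
= 360.0

360.0 DPS


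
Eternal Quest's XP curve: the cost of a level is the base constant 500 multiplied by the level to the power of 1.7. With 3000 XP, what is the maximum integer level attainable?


XP = 500 * level^1.7, so level = (XP / 500)^(1/1.7)
= (3000 / 500)^(1/1.7)
= 6.0^0.5882
= 2.869
Floor: level = 2

level 2


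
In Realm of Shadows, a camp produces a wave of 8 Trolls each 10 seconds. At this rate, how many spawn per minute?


Spawns per minute = count * (60 / interval)
= 8 * (60 / 10)
= 8 * 6.0
= 48.0

48.0 per minute


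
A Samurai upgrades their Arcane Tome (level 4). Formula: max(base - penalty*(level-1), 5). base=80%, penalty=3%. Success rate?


raw_rate = 80 - 3 * (4 - 1)
= 80 - 3 * 3
= 80 - 9
= 71
Apply floor: max(71, 5) = 71%

71%


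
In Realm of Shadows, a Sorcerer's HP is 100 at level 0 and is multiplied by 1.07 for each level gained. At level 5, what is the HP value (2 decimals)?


value = base * growth^level
= 100 * 1.07^5
= 100 * 1.402552
= 140.26

140.26 HP


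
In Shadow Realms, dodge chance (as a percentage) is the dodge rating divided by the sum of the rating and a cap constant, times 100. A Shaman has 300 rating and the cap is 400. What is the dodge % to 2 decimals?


dodge% = 300 / (300 + 400) * 100
= 300 / 700 * 100
= 0.428571 * 100
= 42.86%

42.86%


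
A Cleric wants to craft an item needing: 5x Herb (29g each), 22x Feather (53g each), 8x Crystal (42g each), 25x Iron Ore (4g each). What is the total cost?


Cost breakdown:
  Herb: 5 * 29 = 145
  Feather: 22 * 53 = 1166
  Crystal: 8 * 42 = 336
  Iron Ore: 25 * 4 = 100
Total = 145 + 1166 + 336 + 100 = 1747

1747 gold


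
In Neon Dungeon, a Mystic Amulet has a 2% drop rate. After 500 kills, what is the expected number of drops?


Expected drops = kills * (drop_rate / 100)
= 500 * (2 / 100)
= 500 * 0.02
= 10.0

10.0 drops


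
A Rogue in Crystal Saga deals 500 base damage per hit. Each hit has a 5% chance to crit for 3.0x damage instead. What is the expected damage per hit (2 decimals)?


E[dmg] = base * (1 + crit_chance * (crit_mult - 1))
cc as decimal = 5/100 = 0.05
cm - 1 = 3.0 - 1 = 2.0
Bonus factor = 0.05 * 2.0 = 0.1
Total multiplier = 1 + 0.1 = 1.1
Expected damage = 500 * 1.1 = 550.00

550.00 damage


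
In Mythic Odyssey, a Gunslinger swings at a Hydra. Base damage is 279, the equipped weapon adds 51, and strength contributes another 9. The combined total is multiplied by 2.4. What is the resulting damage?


Sum base + weapon + str = 279 + 51 + 9 = 339
Multiply by 2.4:
339 * 2.4 = 813.6

813.6 damage


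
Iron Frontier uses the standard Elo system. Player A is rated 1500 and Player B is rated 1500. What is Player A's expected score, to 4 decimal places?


Elo expected score: Ea = 1/(1 + 10^((Rb-Ra)/400))
Rb - Ra = 1500 - 1500 = 0
(Rb-Ra)/400 = 0/400 = 0.0
10^0.0 = 1.0
Ea = 1/(1 + 1.0) = 1/2.0 = 0.5000

0.5000


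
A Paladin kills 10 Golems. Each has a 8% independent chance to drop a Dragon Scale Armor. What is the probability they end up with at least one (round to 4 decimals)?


P(at least one) = 1 - P(none) = 1 - (1-p)^n
p = 8/100 = 0.08
1 - p = 0.92
(1 - p)^10 = 0.92^10 = 0.434388
P(at least one) = 1 - 0.434388 = 0.5656

0.5656


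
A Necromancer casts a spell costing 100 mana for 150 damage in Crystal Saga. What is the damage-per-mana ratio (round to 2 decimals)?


Efficiency = damage / mana
= 150 / 100
= 1.50

1.50 dmg/mana


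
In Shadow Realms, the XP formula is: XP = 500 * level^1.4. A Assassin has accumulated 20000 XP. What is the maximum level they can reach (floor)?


XP = 500 * level^1.4, so level = (XP / 500)^(1/1.4)
= (20000 / 500)^(1/1.4)
= 40.0^0.7143
= 13.9421
Floor: level = 13

level 13


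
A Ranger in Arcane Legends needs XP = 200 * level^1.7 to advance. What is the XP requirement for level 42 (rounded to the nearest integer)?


XP = 200 * level^1.7
Substitute level = 42:
XP = 200 * 42^1.7
= 200 * 574.8093
= 114962

114962 XP


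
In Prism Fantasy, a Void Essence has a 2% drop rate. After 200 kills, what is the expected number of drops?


Expected drops = kills * (drop_rate / 100)
= 200 * (2 / 100)
= 200 * 0.02
= 4.0

4.0 drops


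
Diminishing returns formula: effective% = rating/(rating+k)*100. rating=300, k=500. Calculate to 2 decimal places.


effective% = rating / (rating + k) * 100
= 300 / (300 + 500) * 100
= 300 / 800 * 100
= 0.375 * 100
= 37.50%

37.50%


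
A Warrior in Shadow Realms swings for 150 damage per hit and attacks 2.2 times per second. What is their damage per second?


DPS = damage * attack_speed
= 150 * 2.2
= 330.0

330.0 DPS


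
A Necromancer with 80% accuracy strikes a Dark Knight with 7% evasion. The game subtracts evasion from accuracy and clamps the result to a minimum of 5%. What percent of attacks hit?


accuracy - evasion = 80 - 7 = 73
Apply floor: max(73, 5) = 73
Hit chance = 73%

73%


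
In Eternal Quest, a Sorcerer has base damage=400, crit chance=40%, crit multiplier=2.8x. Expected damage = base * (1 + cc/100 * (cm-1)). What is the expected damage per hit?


E[dmg] = base * (1 + crit_chance * (crit_mult - 1))
cc as decimal = 40/100 = 0.4
cm - 1 = 2.8 - 1 = 1.8
Bonus factor = 0.4 * 1.8 = 0.72
Total multiplier = 1 + 0.72 = 1.72
Expected damage = 400 * 1.72 = 688.00

688.00 damage


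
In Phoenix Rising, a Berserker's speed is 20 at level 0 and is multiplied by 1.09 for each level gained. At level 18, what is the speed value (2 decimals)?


value = base * growth^level
= 20 * 1.09^18
= 20 * 4.71712
= 94.34

94.34 speed


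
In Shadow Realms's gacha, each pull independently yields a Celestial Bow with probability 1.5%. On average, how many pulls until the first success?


Expected pulls for a geometric distribution = 1/p = 100 / rate%
= 100 / 1.5
= 66.67

66.67 pulls


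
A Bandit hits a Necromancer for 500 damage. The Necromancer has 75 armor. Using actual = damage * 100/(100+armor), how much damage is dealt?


actual = 500 * 100 / (100 + 75)
= 500 * 100 / 175
= 50000 / 175
= 285.71

285.71 damage


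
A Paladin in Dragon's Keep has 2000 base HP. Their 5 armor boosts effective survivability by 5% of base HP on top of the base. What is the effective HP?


EHP = 2000 * (1 + 5/100)
= 2000 * (1 + 0.05)
= 2000 * 1.05
= 2100.0

2100.0 EHP


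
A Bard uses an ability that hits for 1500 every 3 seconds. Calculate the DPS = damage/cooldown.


DPS = damage / cooldown
= 1500 / 3
= 500.00

500.00 DPS


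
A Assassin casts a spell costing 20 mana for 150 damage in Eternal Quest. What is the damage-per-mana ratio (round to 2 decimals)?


Efficiency = damage / mana
= 150 / 20
= 7.50

7.50 dmg/mana


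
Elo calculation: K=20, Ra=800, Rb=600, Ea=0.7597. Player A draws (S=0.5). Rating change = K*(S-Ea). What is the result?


Elo update: delta = K * (S - Ea), where S = 0.5 (draws)
S - Ea = 0.5 - 0.7597 = -0.2597
Rating change = 20 * -0.2597
= -5.19

-5.19 rating points


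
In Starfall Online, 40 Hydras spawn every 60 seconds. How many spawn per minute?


Spawns per minute = count * (60 / interval)
= 40 * (60 / 60)
= 40 * 1.0
= 40.0

40.0 per minute


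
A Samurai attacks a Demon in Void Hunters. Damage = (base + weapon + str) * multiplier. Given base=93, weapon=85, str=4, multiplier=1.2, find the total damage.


Sum base + weapon + str = 93 + 85 + 4 = 182
Multiply by 1.2:
182 * 1.2 = 218.4

218.4 damage


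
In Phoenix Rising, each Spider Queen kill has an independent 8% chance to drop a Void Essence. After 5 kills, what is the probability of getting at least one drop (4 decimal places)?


P(at least one) = 1 - P(none) = 1 - (1-p)^n
p = 8/100 = 0.08
1 - p = 0.92
(1 - p)^5 = 0.92^5 = 0.659082
P(at least one) = 1 - 0.659082 = 0.3409

0.3409


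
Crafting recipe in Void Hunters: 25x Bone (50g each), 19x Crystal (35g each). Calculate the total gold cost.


Cost breakdown:
  Bone: 25 * 50 = 1250
  Crystal: 19 * 35 = 665
Total = 1250 + 665 = 1915

1915 gold


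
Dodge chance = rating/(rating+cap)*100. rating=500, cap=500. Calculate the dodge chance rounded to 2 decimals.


dodge% = 500 / (500 + 500) * 100
= 500 / 1000 * 100
= 0.5 * 100
= 50.00%

50.00%


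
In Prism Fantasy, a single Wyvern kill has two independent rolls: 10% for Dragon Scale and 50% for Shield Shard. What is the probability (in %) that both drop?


For independent events, P(both) = P(A) * P(B)
= 10% * 50%
= 500 / 100 %
= 5.0%

5.0%


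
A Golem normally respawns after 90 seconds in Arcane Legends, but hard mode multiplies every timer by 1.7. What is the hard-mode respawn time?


Respawn time = base * multiplier
= 90 * 1.7
= 153.0 seconds

153.0 seconds


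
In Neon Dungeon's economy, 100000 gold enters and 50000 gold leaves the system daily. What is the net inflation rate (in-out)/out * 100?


Net gold = 100000 - 50000 = 50000
Inflation rate = net / sunk * 100 = 50000 / 50000 * 100
= 1.0 * 100
= 100.00%

100.00%


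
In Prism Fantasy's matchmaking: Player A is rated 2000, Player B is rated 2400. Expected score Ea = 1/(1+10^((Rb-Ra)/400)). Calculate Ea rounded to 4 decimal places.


Elo expected score: Ea = 1/(1 + 10^((Rb-Ra)/400))
Rb - Ra = 2400 - 2000 = 400
(Rb-Ra)/400 = 400/400 = 1.0
10^1.0 = 10.0
Ea = 1/(1 + 10.0) = 1/11.0 = 0.0909

0.0909


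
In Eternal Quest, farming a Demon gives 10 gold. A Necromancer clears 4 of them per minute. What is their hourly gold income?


Gold per minute = 10 * 4 = 40
Gold per hour = 40 * 60 = 2400

2400 gold/hour


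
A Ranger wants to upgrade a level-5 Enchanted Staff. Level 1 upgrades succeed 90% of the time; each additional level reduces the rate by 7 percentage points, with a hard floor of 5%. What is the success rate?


raw_rate = 90 - 7 * (5 - 1)
= 90 - 7 * 4
= 90 - 28
= 62
Apply floor: max(62, 5) = 62%

62%


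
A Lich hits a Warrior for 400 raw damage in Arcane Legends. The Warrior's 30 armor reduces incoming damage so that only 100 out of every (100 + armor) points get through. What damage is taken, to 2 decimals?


actual = 400 * 100 / (100 + 30)
= 400 * 100 / 130
= 40000 / 130
= 307.69

307.69 damage


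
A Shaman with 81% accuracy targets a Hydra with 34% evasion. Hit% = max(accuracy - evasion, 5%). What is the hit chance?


accuracy - evasion = 81 - 34 = 47
Apply floor: max(47, 5) = 47
Hit chance = 47%

47%


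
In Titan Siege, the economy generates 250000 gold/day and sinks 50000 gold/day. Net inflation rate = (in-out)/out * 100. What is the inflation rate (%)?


Net gold = 250000 - 50000 = 200000
Inflation rate = net / sunk * 100 = 200000 / 50000 * 100
= 4.0 * 100
= 400.00%

400.00%


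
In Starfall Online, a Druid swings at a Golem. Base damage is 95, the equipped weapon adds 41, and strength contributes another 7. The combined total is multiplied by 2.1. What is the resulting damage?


Sum base + weapon + str = 95 + 41 + 7 = 143
Multiply by 2.1:
143 * 2.1 = 300.3

300.3 damage


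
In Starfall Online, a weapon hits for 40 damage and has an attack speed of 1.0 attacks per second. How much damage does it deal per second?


DPS = damage * attack_speed
= 40 * 1.0
= 40.0

40.0 DPS


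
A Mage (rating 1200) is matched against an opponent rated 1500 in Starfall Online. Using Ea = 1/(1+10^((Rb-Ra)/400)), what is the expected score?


Elo expected score: Ea = 1/(1 + 10^((Rb-Ra)/400))
Rb - Ra = 1500 - 1200 = 300
(Rb-Ra)/400 = 300/400 = 0.75
10^0.75 = 5.623413
Ea = 1/(1 + 5.623413) = 1/6.623413 = 0.1510

0.1510


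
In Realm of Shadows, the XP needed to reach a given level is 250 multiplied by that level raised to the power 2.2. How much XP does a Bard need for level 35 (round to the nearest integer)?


XP = 250 * level^2.2
Substitute level = 35:
XP = 250 * 35^2.2
= 250 * 2494.3058
= 623576

623576 XP


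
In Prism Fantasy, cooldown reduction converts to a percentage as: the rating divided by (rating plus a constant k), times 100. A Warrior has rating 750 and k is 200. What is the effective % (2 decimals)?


effective% = rating / (rating + k) * 100
= 750 / (750 + 200) * 100
= 750 / 950 * 100
= 0.789474 * 100
= 78.95%

78.95%


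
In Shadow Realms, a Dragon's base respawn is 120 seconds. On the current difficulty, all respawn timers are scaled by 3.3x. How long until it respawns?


Respawn time = base * multiplier
= 120 * 3.3
= 396.0 seconds

396.0 seconds


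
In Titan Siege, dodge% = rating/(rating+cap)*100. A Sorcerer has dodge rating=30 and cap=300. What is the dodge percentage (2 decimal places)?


dodge% = 30 / (30 + 300) * 100
= 30 / 330 * 100
= 0.090909 * 100
= 9.09%

9.09%


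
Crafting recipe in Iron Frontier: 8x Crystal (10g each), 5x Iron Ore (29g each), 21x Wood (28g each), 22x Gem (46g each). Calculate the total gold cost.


Cost breakdown:
  Crystal: 8 * 10 = 80
  Iron Ore: 5 * 29 = 145
  Wood: 21 * 28 = 588
  Gem: 22 * 46 = 1012
Total = 80 + 145 + 588 + 1012 = 1825

1825 gold


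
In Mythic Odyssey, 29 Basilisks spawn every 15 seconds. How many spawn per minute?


Spawns per minute = count * (60 / interval)
= 29 * (60 / 15)
= 29 * 4.0
= 116.0

116.0 per minute


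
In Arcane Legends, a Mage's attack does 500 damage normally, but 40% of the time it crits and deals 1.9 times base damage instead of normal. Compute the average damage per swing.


E[dmg] = base * (1 + crit_chance * (crit_mult - 1))
cc as decimal = 40/100 = 0.4
cm - 1 = 1.9 - 1 = 0.9
Bonus factor = 0.4 * 0.9 = 0.36
Total multiplier = 1 + 0.36 = 1.36
Expected damage = 500 * 1.36 = 680.00

680.00 damage


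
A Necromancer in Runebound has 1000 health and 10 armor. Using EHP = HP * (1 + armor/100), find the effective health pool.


EHP = 1000 * (1 + 10/100)
= 1000 * (1 + 0.1)
= 1000 * 1.1
= 1100.0

1100.0 EHP


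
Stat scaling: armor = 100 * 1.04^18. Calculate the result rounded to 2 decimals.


value = base * growth^level
= 100 * 1.04^18
= 100 * 2.025817
= 202.58

202.58 armor


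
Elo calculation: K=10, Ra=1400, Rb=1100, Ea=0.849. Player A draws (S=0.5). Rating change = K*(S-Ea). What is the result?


Elo update: delta = K * (S - Ea), where S = 0.5 (draws)
S - Ea = 0.5 - 0.849 = -0.349
Rating change = 10 * -0.349
= -3.49

-3.49 rating points


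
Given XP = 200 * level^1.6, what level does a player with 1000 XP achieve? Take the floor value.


XP = 200 * level^1.6, so level = (XP / 200)^(1/1.6)
= (1000 / 200)^(1/1.6)
= 5.0^0.625
= 2.7344
Floor: level = 2

level 2


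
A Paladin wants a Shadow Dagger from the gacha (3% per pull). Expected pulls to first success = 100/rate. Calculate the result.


Expected pulls for a geometric distribution = 1/p = 100 / rate%
= 100 / 3
= 33.33

33.33 pulls


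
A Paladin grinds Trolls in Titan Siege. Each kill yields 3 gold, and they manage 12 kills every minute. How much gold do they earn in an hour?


Gold per minute = 3 * 12 = 36
Gold per hour = 36 * 60 = 2160

2160 gold/hour


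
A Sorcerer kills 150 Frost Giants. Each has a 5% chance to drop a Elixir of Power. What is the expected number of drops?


Expected drops = kills * (drop_rate / 100)
= 150 * (5 / 100)
= 150 * 0.05
= 7.5

7.5 drops


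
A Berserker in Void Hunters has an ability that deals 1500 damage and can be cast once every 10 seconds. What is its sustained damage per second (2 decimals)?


DPS = damage / cooldown
= 1500 / 10
= 150.00

150.00 DPS


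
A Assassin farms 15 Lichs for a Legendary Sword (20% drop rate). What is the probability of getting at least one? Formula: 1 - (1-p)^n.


P(at least one) = 1 - P(none) = 1 - (1-p)^n
p = 20/100 = 0.2
1 - p = 0.8
(1 - p)^15 = 0.8^15 = 0.035184
P(at least one) = 1 - 0.035184 = 0.9648

0.9648


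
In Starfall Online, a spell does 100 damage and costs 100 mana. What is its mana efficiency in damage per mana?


Efficiency = damage / mana
= 100 / 100
= 1.00

1.00 dmg/mana


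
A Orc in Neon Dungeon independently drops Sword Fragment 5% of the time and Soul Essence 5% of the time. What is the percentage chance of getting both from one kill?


For independent events, P(both) = P(A) * P(B)
= 5% * 5%
= 25 / 100 %
= 0.25%

0.25%


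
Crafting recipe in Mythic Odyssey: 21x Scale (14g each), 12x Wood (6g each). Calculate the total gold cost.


Cost breakdown:
  Scale: 21 * 14 = 294
  Wood: 12 * 6 = 72
Total = 294 + 72 = 366

366 gold


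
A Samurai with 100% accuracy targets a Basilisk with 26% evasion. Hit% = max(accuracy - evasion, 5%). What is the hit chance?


accuracy - evasion = 100 - 26 = 74
Apply floor: max(74, 5) = 74
Hit chance = 74%

74%


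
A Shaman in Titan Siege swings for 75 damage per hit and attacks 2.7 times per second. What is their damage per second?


DPS = damage * attack_speed
= 75 * 2.7
= 202.5

202.5 DPS


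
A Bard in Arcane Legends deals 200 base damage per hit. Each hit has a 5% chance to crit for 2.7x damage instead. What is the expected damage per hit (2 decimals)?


E[dmg] = base * (1 + crit_chance * (crit_mult - 1))
cc as decimal = 5/100 = 0.05
cm - 1 = 2.7 - 1 = 1.7
Bonus factor = 0.05 * 1.7 = 0.085
Total multiplier = 1 + 0.085 = 1.085
Expected damage = 200 * 1.085 = 217.00

217.00 damage


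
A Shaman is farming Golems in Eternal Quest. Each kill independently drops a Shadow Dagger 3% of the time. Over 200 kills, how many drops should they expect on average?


Expected drops = kills * (drop_rate / 100)
= 200 * (3 / 100)
= 200 * 0.03
= 6.0

6.0 drops


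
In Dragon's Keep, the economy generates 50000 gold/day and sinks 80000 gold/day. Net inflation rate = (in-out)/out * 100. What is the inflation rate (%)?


Net gold = 50000 - 80000 = -30000
Inflation rate = net / sunk * 100 = -30000 / 80000 * 100
= -0.375 * 100
= -37.50%

-37.50%


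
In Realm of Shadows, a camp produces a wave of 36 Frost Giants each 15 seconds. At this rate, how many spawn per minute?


Spawns per minute = count * (60 / interval)
= 36 * (60 / 15)
= 36 * 4.0
= 144.0

144.0 per minute


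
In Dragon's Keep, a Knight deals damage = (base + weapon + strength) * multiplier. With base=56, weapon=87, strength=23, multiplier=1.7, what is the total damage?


Sum base + weapon + str = 56 + 87 + 23 = 166
Multiply by 1.7:
166 * 1.7 = 282.2

282.2 damage


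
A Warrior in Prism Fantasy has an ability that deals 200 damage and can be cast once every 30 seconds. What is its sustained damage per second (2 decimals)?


DPS = damage / cooldown
= 200 / 30
= 6.67

6.67 DPS


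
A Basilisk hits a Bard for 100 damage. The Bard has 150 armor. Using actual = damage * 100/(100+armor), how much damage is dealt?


actual = 100 * 100 / (100 + 150)
= 100 * 100 / 250
= 10000 / 250
= 40.00

40.00 damage


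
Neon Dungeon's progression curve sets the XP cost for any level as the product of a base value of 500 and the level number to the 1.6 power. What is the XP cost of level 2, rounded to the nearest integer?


XP = 500 * level^1.6
Substitute level = 2:
XP = 500 * 2^1.6
= 500 * 3.0314
= 1516

1516 XP


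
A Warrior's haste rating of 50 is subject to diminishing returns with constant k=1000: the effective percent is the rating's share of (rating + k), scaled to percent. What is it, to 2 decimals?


effective% = rating / (rating + k) * 100
= 50 / (50 + 1000) * 100
= 50 / 1050 * 100
= 0.047619 * 100
= 4.76%

4.76%


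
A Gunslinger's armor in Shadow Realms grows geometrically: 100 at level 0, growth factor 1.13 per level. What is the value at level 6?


value = base * growth^level
= 100 * 1.13^6
= 100 * 2.081952
= 208.20

208.20 armor


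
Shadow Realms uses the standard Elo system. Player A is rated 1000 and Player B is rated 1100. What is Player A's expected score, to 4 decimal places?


Elo expected score: Ea = 1/(1 + 10^((Rb-Ra)/400))
Rb - Ra = 1100 - 1000 = 100
(Rb-Ra)/400 = 100/400 = 0.25
10^0.25 = 1.778279
Ea = 1/(1 + 1.778279) = 1/2.778279 = 0.3599

0.3599


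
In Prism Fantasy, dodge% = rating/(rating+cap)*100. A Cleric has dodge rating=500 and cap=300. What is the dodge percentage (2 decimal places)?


dodge% = 500 / (500 + 300) * 100
= 500 / 800 * 100
= 0.625 * 100
= 62.50%

62.50%


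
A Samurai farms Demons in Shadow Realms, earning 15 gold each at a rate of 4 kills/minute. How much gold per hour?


Gold per minute = 15 * 4 = 60
Gold per hour = 60 * 60 = 3600

3600 gold/hour


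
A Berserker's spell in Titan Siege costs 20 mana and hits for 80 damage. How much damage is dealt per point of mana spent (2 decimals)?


Efficiency = damage / mana
= 80 / 20
= 4.00

4.00 dmg/mana


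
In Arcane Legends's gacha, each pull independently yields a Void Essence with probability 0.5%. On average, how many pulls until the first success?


Expected pulls for a geometric distribution = 1/p = 100 / rate%
= 100 / 0.5
= 200.0

200.0 pulls


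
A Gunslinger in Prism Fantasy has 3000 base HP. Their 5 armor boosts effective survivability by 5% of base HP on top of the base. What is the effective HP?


EHP = 3000 * (1 + 5/100)
= 3000 * (1 + 0.05)
= 3000 * 1.05
= 3150.0

3150.0 EHP


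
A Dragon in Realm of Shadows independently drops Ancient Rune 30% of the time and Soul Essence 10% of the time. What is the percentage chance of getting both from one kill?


For independent events, P(both) = P(A) * P(B)
= 30% * 10%
= 300 / 100 %
= 3.0%

3.0%


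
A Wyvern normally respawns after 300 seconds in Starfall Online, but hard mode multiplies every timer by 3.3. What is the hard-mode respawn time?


Respawn time = base * multiplier
= 300 * 3.3
= 990.0 seconds

990.0 seconds


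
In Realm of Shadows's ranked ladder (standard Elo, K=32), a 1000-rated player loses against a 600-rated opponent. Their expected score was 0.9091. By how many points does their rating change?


Elo update: delta = K * (S - Ea), where S = 0 (loses)
S - Ea = 0 - 0.9091 = -0.9091
Rating change = 32 * -0.9091
= -29.09

-29.09 rating points


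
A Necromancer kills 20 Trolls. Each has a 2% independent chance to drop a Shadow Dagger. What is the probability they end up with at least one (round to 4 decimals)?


P(at least one) = 1 - P(none) = 1 - (1-p)^n
p = 2/100 = 0.02
1 - p = 0.98
(1 - p)^20 = 0.98^20 = 0.667608
P(at least one) = 1 - 0.667608 = 0.3324

0.3324


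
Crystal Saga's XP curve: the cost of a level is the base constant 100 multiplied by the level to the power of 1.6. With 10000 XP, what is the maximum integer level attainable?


XP = 100 * level^1.6, so level = (XP / 100)^(1/1.6)
= (10000 / 100)^(1/1.6)
= 100.0^0.625
= 17.7828
Floor: level = 17

level 17


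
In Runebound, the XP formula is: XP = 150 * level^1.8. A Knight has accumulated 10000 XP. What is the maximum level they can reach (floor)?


XP = 150 * level^1.8, so level = (XP / 150)^(1/1.8)
= (10000 / 150)^(1/1.8)
= 66.6667^0.5556
= 10.3106
Floor: level = 10

level 10


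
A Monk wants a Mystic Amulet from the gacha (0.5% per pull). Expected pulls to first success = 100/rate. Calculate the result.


Expected pulls for a geometric distribution = 1/p = 100 / rate%
= 100 / 0.5
= 200.0

200.0 pulls


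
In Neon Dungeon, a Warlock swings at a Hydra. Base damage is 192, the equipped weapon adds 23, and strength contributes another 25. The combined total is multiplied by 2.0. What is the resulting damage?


Sum base + weapon + str = 192 + 23 + 25 = 240
Multiply by 2.0:
240 * 2.0 = 480.0

480.0 damage


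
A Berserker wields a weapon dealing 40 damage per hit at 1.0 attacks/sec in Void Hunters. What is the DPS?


DPS = damage * attack_speed
= 40 * 1.0
= 40.0

40.0 DPS


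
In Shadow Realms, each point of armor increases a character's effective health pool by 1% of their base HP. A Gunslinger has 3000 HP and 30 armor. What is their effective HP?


EHP = 3000 * (1 + 30/100)
= 3000 * (1 + 0.3)
= 3000 * 1.3
= 3900.0

3900.0 EHP


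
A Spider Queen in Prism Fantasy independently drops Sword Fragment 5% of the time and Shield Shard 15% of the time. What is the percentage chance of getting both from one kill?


For independent events, P(both) = P(A) * P(B)
= 5% * 15%
= 75 / 100 %
= 0.75%

0.75%


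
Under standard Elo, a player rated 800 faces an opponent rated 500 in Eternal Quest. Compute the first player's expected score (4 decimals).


Elo expected score: Ea = 1/(1 + 10^((Rb-Ra)/400))
Rb - Ra = 500 - 800 = -300
(Rb-Ra)/400 = -300/400 = -0.75
10^-0.75 = 0.177828
Ea = 1/(1 + 0.177828) = 1/1.177828 = 0.8490

0.8490


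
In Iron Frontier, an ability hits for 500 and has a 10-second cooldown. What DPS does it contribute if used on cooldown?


DPS = damage / cooldown
= 500 / 10
= 50.00

50.00 DPS


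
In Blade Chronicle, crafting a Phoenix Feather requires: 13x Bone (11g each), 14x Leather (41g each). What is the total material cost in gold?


Cost breakdown:
  Bone: 13 * 11 = 143
  Leather: 14 * 41 = 574
Total = 143 + 574 = 717

717 gold


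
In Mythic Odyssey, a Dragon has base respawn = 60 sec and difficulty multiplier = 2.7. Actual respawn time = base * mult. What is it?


Respawn time = base * multiplier
= 60 * 2.7
= 162.0 seconds

162.0 seconds


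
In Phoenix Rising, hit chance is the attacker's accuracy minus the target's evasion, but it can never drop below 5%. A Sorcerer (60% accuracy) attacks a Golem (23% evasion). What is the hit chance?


accuracy - evasion = 60 - 23 = 37
Apply floor: max(37, 5) = 37
Hit chance = 37%

37%


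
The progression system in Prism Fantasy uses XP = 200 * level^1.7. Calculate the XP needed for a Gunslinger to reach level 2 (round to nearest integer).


XP = 200 * level^1.7
Substitute level = 2:
XP = 200 * 2^1.7
= 200 * 3.249
= 650

650 XP


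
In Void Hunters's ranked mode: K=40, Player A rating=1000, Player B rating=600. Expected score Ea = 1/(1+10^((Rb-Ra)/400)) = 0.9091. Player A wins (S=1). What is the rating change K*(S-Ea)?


Elo update: delta = K * (S - Ea), where S = 1 (wins)
S - Ea = 1 - 0.9091 = 0.0909
Rating change = 40 * 0.0909
= 3.64

3.64 rating points


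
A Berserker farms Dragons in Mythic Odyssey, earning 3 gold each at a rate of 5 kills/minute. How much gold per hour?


Gold per minute = 3 * 5 = 15
Gold per hour = 15 * 60 = 900

900 gold/hour


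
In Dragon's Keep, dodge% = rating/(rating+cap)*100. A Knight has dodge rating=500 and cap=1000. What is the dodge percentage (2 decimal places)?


dodge% = 500 / (500 + 1000) * 100
= 500 / 1500 * 100
= 0.333333 * 100
= 33.33%

33.33%
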